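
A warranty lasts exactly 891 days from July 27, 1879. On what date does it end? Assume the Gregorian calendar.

+366 (one year; includes Feb 29, 1880) → Jul 27, 1880 (525 left).
+365 (one year) → Jul 27, 1881 (160 left).
Jul has 31 days: +5 → Aug 1, 1881 (155 left).
Aug has 31 days: +31 → Sep 1, 1881 (124 left).
Sep has 30 days: +30 → Oct 1, 1881 (94 left).
Oct has 31 days: +31 → Nov 1, 1881 (63 left).
Nov has 30 days: +30 → Dec 1, 1881 (33 left).
Dec has 31 days: +31 → Jan 1, 1882 (2 left).
+2 → Jan 3, 1882.

January 3, 1882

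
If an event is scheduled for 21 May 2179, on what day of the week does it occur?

Doomsday rule: the anchor day for the 2100s is Sunday. For year 79: 79÷12 = 6 r 7, and 7÷4 = 1, so 6+7+1 = 14.
Sunday + 14 ≡ Sunday — that's 2179's doomsday.
In May the doomsday date is May 9.
May 21 is 12 days after May 9; 12 mod 7 = 5, so Sunday + 5 = Friday.

Friday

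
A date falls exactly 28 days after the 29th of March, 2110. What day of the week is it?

Mar 29, 2110 is a Saturday.
28 mod 7 = 0, so 28 days after a Saturday is Saturday + 0 = Saturday.

Saturday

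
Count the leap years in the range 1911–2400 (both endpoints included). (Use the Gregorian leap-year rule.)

Multiples of 4 in [1911,2400]: 123.
Of those, multiples of 100: 5 (not leap unless ÷400).
Multiples of 400: 2.
Leap years = 123 − 5 + 2 = 120.

120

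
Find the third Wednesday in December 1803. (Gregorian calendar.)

December 1, 1803 is a Thursday.
The first Wednesday is therefore December 7 (6 days later).
The third Wednesday is 7 + 2×7 = December 21.

December 21, 1803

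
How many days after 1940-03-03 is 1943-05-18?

1171

Mar 3, 1940 → Mar 3, 1941: 365 days.
Mar 3, 1941 → Mar 3, 1942: 365 days.
Mar 3, 1942 → Mar 3, 1943: 365 days.
Mar 3, 1943 → Apr 3, 1943: 31 days (March has 31).
Apr 3, 1943 → May 3, 1943: 30 days (April has 30).
May 3, 1943 → May 18, 1943: 15 days.
Total: 1171 days.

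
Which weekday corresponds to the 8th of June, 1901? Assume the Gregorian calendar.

Doomsday rule: the anchor day for the 1900s is Wednesday. For year 01: 1÷12 = 0 r 1, and 1÷4 = 0, so 0+1+0 = 1.
Wednesday + 1 ≡ Thursday — that's 1901's doomsday.
In June the doomsday date is Jun 6.
Jun 8 is 2 days after Jun 6; 2 mod 7 = 2, so Thursday + 2 = Saturday.

Saturday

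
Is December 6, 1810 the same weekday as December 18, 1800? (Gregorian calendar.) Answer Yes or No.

From Dec 18, 1800 to Dec 6, 1810 is 3640 days.
3640 mod 7 = 0, so they are the same weekday.
(Dec 18, 1800 is a Thursday; Dec 6, 1810 is a Thursday.)

Yes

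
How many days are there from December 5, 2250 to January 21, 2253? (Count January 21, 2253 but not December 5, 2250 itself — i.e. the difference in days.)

Dec 5, 2250 → Dec 5, 2251: 365 days.
Dec 5, 2251 → Dec 5, 2252: 366 days (Feb 29, 2252 is in that span).
Dec 5, 2252 → Jan 5, 2253: 31 days (December has 31).
Jan 5, 2253 → Jan 21, 2253: 16 days.
Total: 778 days.

778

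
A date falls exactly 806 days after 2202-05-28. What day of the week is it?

Saturday

May 28, 2202 is a Friday.
806 mod 7 = 1, so 806 days after a Friday is Friday + 1 = Saturday.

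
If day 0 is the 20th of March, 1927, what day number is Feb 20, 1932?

1798

Mar 20, 1927 → Mar 20, 1928: 366 days (Feb 29, 1928 is in that span).
Mar 20, 1928 → Mar 20, 1929: 365 days.
Mar 20, 1929 → Mar 20, 1930: 365 days.
Mar 20, 1930 → Mar 20, 1931: 365 days.
Mar 20, 1931 → Apr 20, 1931: 31 days (March has 31).
Apr 20, 1931 → May 20, 1931: 30 days (April has 30).
May 20, 1931 → Jun 20, 1931: 31 days (May has 31).
Jun 20, 1931 → Jul 20, 1931: 30 days (June has 30).
Jul 20, 1931 → Aug 20, 1931: 31 days (July has 31).
Aug 20, 1931 → Sep 20, 1931: 31 days (August has 31).
Sep 20, 1931 → Oct 20, 1931: 30 days (September has 30).
Oct 20, 1931 → Nov 20, 1931: 31 days (October has 31).
Nov 20, 1931 → Dec 20, 1931: 30 days (November has 30).
Dec 20, 1931 → Jan 20, 1932: 31 days (December has 31).
Jan 20, 1932 → Feb 20, 1932: 31 days.
Total: 1798 days.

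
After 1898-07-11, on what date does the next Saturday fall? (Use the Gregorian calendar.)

July 16, 1898

Jul 11, 1898 is a Monday.
From Monday to the next Saturday is 5 days.
Jul 11, 1898 + 5 = Jul 16, 1898.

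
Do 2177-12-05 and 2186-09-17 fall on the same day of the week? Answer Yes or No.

From Dec 5, 2177 to Sep 17, 2186 is 3208 days.
3208 mod 7 = 2, so they are different weekdays.
(Dec 5, 2177 is a Friday; Sep 17, 2186 is a Sunday.)

No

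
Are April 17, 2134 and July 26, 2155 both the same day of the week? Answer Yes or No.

From Apr 17, 2134 to Jul 26, 2155 is 7770 days.
7770 mod 7 = 0, so they are the same weekday.
(Apr 17, 2134 is a Saturday; Jul 26, 2155 is a Saturday.)

Yes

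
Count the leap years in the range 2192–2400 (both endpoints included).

51

Multiples of 4 in [2192,2400]: 53.
Of those, multiples of 100: 3 (not leap unless ÷400).
Multiples of 400: 1.
Leap years = 53 − 3 + 1 = 51.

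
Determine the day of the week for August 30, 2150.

Sunday

Doomsday rule: the anchor day for the 2100s is Sunday. For year 50: 50÷12 = 4 r 2, and 2÷4 = 0, so 4+2+0 = 6.
Sunday + 6 ≡ Saturday — that's 2150's doomsday.
In August the doomsday date is Aug 8.
Aug 30 is 22 days after Aug 8; 22 mod 7 = 1, so Saturday + 1 = Sunday.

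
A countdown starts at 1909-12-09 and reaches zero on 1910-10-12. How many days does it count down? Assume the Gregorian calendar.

Dec 9, 1909 → Jan 9, 1910: 31 days (December has 31).
Jan 9, 1910 → Feb 9, 1910: 31 days (January has 31).
Feb 9, 1910 → Mar 9, 1910: 28 days (February has 28).
Mar 9, 1910 → Apr 9, 1910: 31 days (March has 31).
Apr 9, 1910 → May 9, 1910: 30 days (April has 30).
May 9, 1910 → Jun 9, 1910: 31 days (May has 31).
Jun 9, 1910 → Jul 9, 1910: 30 days (June has 30).
Jul 9, 1910 → Aug 9, 1910: 31 days (July has 31).
Aug 9, 1910 → Sep 9, 1910: 31 days (August has 31).
Sep 9, 1910 → Oct 9, 1910: 30 days (September has 30).
Oct 9, 1910 → Oct 12, 1910: 3 days.
Total: 307 days.

307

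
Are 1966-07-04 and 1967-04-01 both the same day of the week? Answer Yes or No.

From Jul 4, 1966 to Apr 1, 1967 is 271 days.
271 mod 7 = 5, so they are different weekdays.
(Jul 4, 1966 is a Monday; Apr 1, 1967 is a Saturday.)

No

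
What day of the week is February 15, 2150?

January 1, 2150 is a Thursday.
Jan 1, 2150 → Feb 1, 2150: 31 days (January has 31).
Feb 1, 2150 → Feb 15, 2150: 14 days.
Total: 45 days.
45 mod 7 = 3, so Thursday + 3 = Sunday.

Sunday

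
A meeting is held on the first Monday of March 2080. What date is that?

March 4, 2080

March 1, 2080 is a Friday.
The first Monday is therefore March 4 (3 days later).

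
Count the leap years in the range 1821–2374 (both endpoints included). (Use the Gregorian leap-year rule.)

134

Multiples of 4 in [1821,2374]: 138.
Of those, multiples of 100: 5 (not leap unless ÷400).
Multiples of 400: 1.
Leap years = 138 − 5 + 1 = 134.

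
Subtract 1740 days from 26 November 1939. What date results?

−365 (one year) → Nov 26, 1938 (1375 left).
−365 (one year) → Nov 26, 1937 (1010 left).
−365 (one year) → Nov 26, 1936 (645 left).
−366 (one year; includes Feb 29, 1936) → Nov 26, 1935 (279 left).
−26 → Oct 31, 1935 (end of Oct, 31 days; 253 left).
−31 → Sep 30, 1935 (end of Sep, 30 days; 222 left).
−30 → Aug 31, 1935 (end of Aug, 31 days; 192 left).
−31 → Jul 31, 1935 (end of Jul, 31 days; 161 left).
−31 → Jun 30, 1935 (end of Jun, 30 days; 130 left).
−30 → May 31, 1935 (end of May, 31 days; 100 left).
−31 → Apr 30, 1935 (end of Apr, 30 days; 69 left).
−30 → Mar 31, 1935 (end of Mar, 31 days; 39 left).
−31 → Feb 28, 1935 (end of Feb, 28 days; 8 left).
−8 → Feb 20, 1935.

February 20, 1935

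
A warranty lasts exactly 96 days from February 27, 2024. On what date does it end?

Feb has 29 days: +3 → Mar 1, 2024 (93 left).
Mar has 31 days: +31 → Apr 1, 2024 (62 left).
Apr has 30 days: +30 → May 1, 2024 (32 left).
May has 31 days: +31 → Jun 1, 2024 (1 left).
+1 → Jun 2, 2024.

June 2, 2024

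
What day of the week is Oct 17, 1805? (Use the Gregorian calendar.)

Thursday

Doomsday rule: the anchor day for the 1800s is Friday. For year 05: 5÷12 = 0 r 5, and 5÷4 = 1, so 0+5+1 = 6.
Friday + 6 ≡ Thursday — that's 1805's doomsday.
In October the doomsday date is Oct 10.
Oct 17 is 7 days after Oct 10; 7 mod 7 = 0, so Thursday + 0 = Thursday.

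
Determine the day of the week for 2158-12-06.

Doomsday rule: the anchor day for the 2100s is Sunday. For year 58: 58÷12 = 4 r 10, and 10÷4 = 2, so 4+10+2 = 16.
Sunday + 16 ≡ Tuesday — that's 2158's doomsday.
In December the doomsday date is Dec 12.
Dec 6 is 6 days before Dec 12; 6 mod 7 = 6, so Tuesday − 6 = Wednesday.

Wednesday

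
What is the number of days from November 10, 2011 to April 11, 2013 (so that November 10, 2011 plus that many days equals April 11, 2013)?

Nov 10, 2011 → Nov 10, 2012: 366 days (Feb 29, 2012 is in that span).
Nov 10, 2012 → Dec 10, 2012: 30 days (November has 30).
Dec 10, 2012 → Jan 10, 2013: 31 days (December has 31).
Jan 10, 2013 → Feb 10, 2013: 31 days (January has 31).
Feb 10, 2013 → Mar 10, 2013: 28 days (February has 28).
Mar 10, 2013 → Apr 10, 2013: 31 days (March has 31).
Apr 10, 2013 → Apr 11, 2013: 1 days.
Total: 518 days.

518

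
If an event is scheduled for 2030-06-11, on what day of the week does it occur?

January 1, 2030 is a Tuesday.
Jan 1, 2030 → Feb 1, 2030: 31 days (January has 31).
Feb 1, 2030 → Mar 1, 2030: 28 days (February has 28).
Mar 1, 2030 → Apr 1, 2030: 31 days (March has 31).
Apr 1, 2030 → May 1, 2030: 30 days (April has 30).
May 1, 2030 → Jun 1, 2030: 31 days (May has 31).
Jun 1, 2030 → Jun 11, 2030: 10 days.
Total: 161 days.
161 mod 7 = 0, so Tuesday + 0 = Tuesday.

Tuesday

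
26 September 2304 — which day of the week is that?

Doomsday rule: the anchor day for the 2300s is Wednesday. For year 04: 4÷12 = 0 r 4, and 4÷4 = 1, so 0+4+1 = 5.
Wednesday + 5 ≡ Monday — that's 2304's doomsday.
In September the doomsday date is Sep 5.
Sep 26 is 21 days after Sep 5; 21 mod 7 = 0, so Monday + 0 = Monday.

Monday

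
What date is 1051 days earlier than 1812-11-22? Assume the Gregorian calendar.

−366 (one year; includes Feb 29, 1812) → Nov 22, 1811 (685 left).
−365 (one year) → Nov 22, 1810 (320 left).
−22 → Oct 31, 1810 (end of Oct, 31 days; 298 left).
−31 → Sep 30, 1810 (end of Sep, 30 days; 267 left).
−30 → Aug 31, 1810 (end of Aug, 31 days; 237 left).
−31 → Jul 31, 1810 (end of Jul, 31 days; 206 left).
−31 → Jun 30, 1810 (end of Jun, 30 days; 175 left).
−30 → May 31, 1810 (end of May, 31 days; 145 left).
−31 → Apr 30, 1810 (end of Apr, 30 days; 114 left).
−30 → Mar 31, 1810 (end of Mar, 31 days; 84 left).
−31 → Feb 28, 1810 (end of Feb, 28 days; 53 left).
−28 → Jan 31, 1810 (end of Jan, 31 days; 25 left).
−25 → Jan 6, 1810.

January 6, 1810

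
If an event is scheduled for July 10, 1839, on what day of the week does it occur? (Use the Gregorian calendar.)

Doomsday rule: the anchor day for the 1800s is Friday. For year 39: 39÷12 = 3 r 3, and 3÷4 = 0, so 3+3+0 = 6.
Friday + 6 ≡ Thursday — that's 1839's doomsday.
In July the doomsday date is Jul 11.
Jul 10 is 1 day before Jul 11; 1 mod 7 = 1, so Thursday − 1 = Wednesday.

Wednesday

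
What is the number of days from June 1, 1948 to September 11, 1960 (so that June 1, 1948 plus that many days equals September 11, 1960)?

Jun 1, 1948 → Jun 1, 1949: 365 days.
Jun 1, 1949 → Jun 1, 1950: 365 days.
Jun 1, 1950 → Jun 1, 1951: 365 days.
Jun 1, 1951 → Jun 1, 1952: 366 days (Feb 29, 1952 is in that span).
Jun 1, 1952 → Jun 1, 1953: 365 days.
Jun 1, 1953 → Jun 1, 1954: 365 days.
Jun 1, 1954 → Jun 1, 1955: 365 days.
Jun 1, 1955 → Jun 1, 1956: 366 days (Feb 29, 1956 is in that span).
Jun 1, 1956 → Jun 1, 1957: 365 days.
Jun 1, 1957 → Jun 1, 1958: 365 days.
Jun 1, 1958 → Jun 1, 1959: 365 days.
Jun 1, 1959 → Jun 1, 1960: 366 days (Feb 29, 1960 is in that span).
Jun 1, 1960 → Jul 1, 1960: 30 days (June has 30).
Jul 1, 1960 → Aug 1, 1960: 31 days (July has 31).
Aug 1, 1960 → Sep 1, 1960: 31 days (August has 31).
Sep 1, 1960 → Sep 11, 1960: 10 days.
Total: 4485 days.

4485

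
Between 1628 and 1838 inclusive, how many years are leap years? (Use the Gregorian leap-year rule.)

51

Multiples of 4 in [1628,1838]: 53.
Of those, multiples of 100: 2 (not leap unless ÷400).
Multiples of 400: 0.
Leap years = 53 − 2 + 0 = 51.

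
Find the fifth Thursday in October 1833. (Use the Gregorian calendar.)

October 31, 1833

October 1, 1833 is a Tuesday.
The first Thursday is therefore October 3 (2 days later).
The fifth Thursday is 3 + 4×7 = October 31.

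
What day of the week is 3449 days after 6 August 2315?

First find the weekday of Aug 6, 2315. Doomsday rule: the anchor day for the 2300s is Wednesday. For year 15: 15÷12 = 1 r 3, and 3÷4 = 0, so 1+3+0 = 4.
Wednesday + 4 ≡ Sunday — that's 2315's doomsday.
In August the doomsday date is Aug 8.
Aug 6 is 2 days before Aug 8; 2 mod 7 = 2, so Sunday − 2 = Friday.
3449 mod 7 = 5, so 3449 days after a Friday is Friday + 5 = Wednesday.

Wednesday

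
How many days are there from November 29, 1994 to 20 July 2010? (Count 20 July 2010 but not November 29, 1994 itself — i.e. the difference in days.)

Nov 29, 1994 → Nov 29, 1995: 365 days.
Nov 29, 1995 → Nov 29, 1996: 366 days (Feb 29, 1996 is in that span).
Nov 29, 1996 → Nov 29, 1997: 365 days.
Nov 29, 1997 → Nov 29, 1998: 365 days.
Nov 29, 1998 → Nov 29, 1999: 365 days.
Nov 29, 1999 → Nov 29, 2000: 366 days (Feb 29, 2000 is in that span).
Nov 29, 2000 → Nov 29, 2001: 365 days.
Nov 29, 2001 → Nov 29, 2002: 365 days.
Nov 29, 2002 → Nov 29, 2003: 365 days.
Nov 29, 2003 → Nov 29, 2004: 366 days (Feb 29, 2004 is in that span).
Nov 29, 2004 → Nov 29, 2005: 365 days.
Nov 29, 2005 → Nov 29, 2006: 365 days.
Nov 29, 2006 → Nov 29, 2007: 365 days.
Nov 29, 2007 → Nov 29, 2008: 366 days (Feb 29, 2008 is in that span).
Nov 29, 2008 → Nov 29, 2009: 365 days.
Nov 29, 2009 → Dec 29, 2009: 30 days (November has 30).
Dec 29, 2009 → Jan 29, 2010: 31 days (December has 31).
Jan 29, 2010 → Feb 28, 2010: 30 days (January has 31).
Feb 28, 2010 → Mar 28, 2010: 28 days (February has 28).
Mar 28, 2010 → Apr 28, 2010: 31 days (March has 31).
Apr 28, 2010 → May 28, 2010: 30 days (April has 30).
May 28, 2010 → Jun 28, 2010: 31 days (May has 31).
Jun 28, 2010 → Jul 20, 2010: 22 days.
Total: 5712 days.

5712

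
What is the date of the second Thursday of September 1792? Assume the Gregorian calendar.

September 13, 1792

September 1, 1792 is a Saturday.
The first Thursday is therefore September 6 (5 days later).
The second Thursday is 6 + 1×7 = September 13.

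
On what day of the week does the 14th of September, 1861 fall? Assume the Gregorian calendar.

Doomsday rule: the anchor day for the 1800s is Friday. For year 61: 61÷12 = 5 r 1, and 1÷4 = 0, so 5+1+0 = 6.
Friday + 6 ≡ Thursday — that's 1861's doomsday.
In September the doomsday date is Sep 5.
Sep 14 is 9 days after Sep 5; 9 mod 7 = 2, so Thursday + 2 = Saturday.

Saturday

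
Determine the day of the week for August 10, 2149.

Doomsday rule: the anchor day for the 2100s is Sunday. For year 49: 49÷12 = 4 r 1, and 1÷4 = 0, so 4+1+0 = 5.
Sunday + 5 ≡ Friday — that's 2149's doomsday.
In August the doomsday date is Aug 8.
Aug 10 is 2 days after Aug 8; 2 mod 7 = 2, so Friday + 2 = Sunday.

Sunday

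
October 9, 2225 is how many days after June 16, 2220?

1941

Jun 16, 2220 → Jun 16, 2221: 365 days.
Jun 16, 2221 → Jun 16, 2222: 365 days.
Jun 16, 2222 → Jun 16, 2223: 365 days.
Jun 16, 2223 → Jun 16, 2224: 366 days (Feb 29, 2224 is in that span).
Jun 16, 2224 → Jun 16, 2225: 365 days.
Jun 16, 2225 → Jul 16, 2225: 30 days (June has 30).
Jul 16, 2225 → Aug 16, 2225: 31 days (July has 31).
Aug 16, 2225 → Sep 16, 2225: 31 days (August has 31).
Sep 16, 2225 → Oct 9, 2225: 23 days.
Total: 1941 days.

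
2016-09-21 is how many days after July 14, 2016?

69

Jul 14, 2016 → Aug 14, 2016: 31 days (July has 31).
Aug 14, 2016 → Sep 14, 2016: 31 days (August has 31).
Sep 14, 2016 → Sep 21, 2016: 7 days.
Total: 69 days.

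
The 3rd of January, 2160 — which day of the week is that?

Doomsday rule: the anchor day for the 2100s is Sunday. For year 60: 60÷12 = 5 r 0, and 0÷4 = 0, so 5+0+0 = 5.
Sunday + 5 ≡ Friday — that's 2160's doomsday.
In January the doomsday date is Jan 4 (2160 is a leap year (divisible by 4)).
Jan 3 is 1 day before Jan 4; 1 mod 7 = 1, so Friday − 1 = Thursday.

Thursday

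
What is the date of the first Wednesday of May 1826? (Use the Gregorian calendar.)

May 3, 1826

May 1, 1826 is a Monday.
The first Wednesday is therefore May 3 (2 days later).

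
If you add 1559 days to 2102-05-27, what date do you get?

September 2, 2106

+365 (one year) → May 27, 2103 (1194 left).
+366 (one year; includes Feb 29, 2104) → May 27, 2104 (828 left).
+365 (one year) → May 27, 2105 (463 left).
+365 (one year) → May 27, 2106 (98 left).
May has 31 days: +5 → Jun 1, 2106 (93 left).
Jun has 30 days: +30 → Jul 1, 2106 (63 left).
Jul has 31 days: +31 → Aug 1, 2106 (32 left).
Aug has 31 days: +31 → Sep 1, 2106 (1 left).
+1 → Sep 2, 2106.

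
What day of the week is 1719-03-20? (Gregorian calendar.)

Monday

Doomsday rule: the anchor day for the 1700s is Sunday. For year 19: 19÷12 = 1 r 7, and 7÷4 = 1, so 1+7+1 = 9.
Sunday + 9 ≡ Tuesday — that's 1719's doomsday.
In March the doomsday date is Mar 14.
Mar 20 is 6 days after Mar 14; 6 mod 7 = 6, so Tuesday + 6 = Monday.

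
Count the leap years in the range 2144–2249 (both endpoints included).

Multiples of 4 in [2144,2249]: 27.
Of those, multiples of 100: 1 (not leap unless ÷400).
Multiples of 400: 0.
Leap years = 27 − 1 + 0 = 26.

26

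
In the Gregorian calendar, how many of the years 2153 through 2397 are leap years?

59

Multiples of 4 in [2153,2397]: 61.
Of those, multiples of 100: 2 (not leap unless ÷400).
Multiples of 400: 0.
Leap years = 61 − 2 + 0 = 59.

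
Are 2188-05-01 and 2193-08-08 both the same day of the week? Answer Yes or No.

From May 1, 2188 to Aug 8, 2193 is 1925 days.
1925 mod 7 = 0, so they are the same weekday.
(May 1, 2188 is a Thursday; Aug 8, 2193 is a Thursday.)

Yes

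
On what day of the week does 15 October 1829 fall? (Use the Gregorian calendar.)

Thursday

Doomsday rule: the anchor day for the 1800s is Friday. For year 29: 29÷12 = 2 r 5, and 5÷4 = 1, so 2+5+1 = 8.
Friday + 8 ≡ Saturday — that's 1829's doomsday.
In October the doomsday date is Oct 10.
Oct 15 is 5 days after Oct 10; 5 mod 7 = 5, so Saturday + 5 = Thursday.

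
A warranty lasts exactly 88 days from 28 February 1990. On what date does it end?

Feb has 28 days: +1 → Mar 1, 1990 (87 left).
Mar has 31 days: +31 → Apr 1, 1990 (56 left).
Apr has 30 days: +30 → May 1, 1990 (26 left).
+26 → May 27, 1990.

May 27, 1990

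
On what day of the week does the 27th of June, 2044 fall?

Monday

January 1, 2044 is a Friday.
Jan 1, 2044 → Feb 1, 2044: 31 days (January has 31).
Feb 1, 2044 → Mar 1, 2044: 29 days (February has 29).
Mar 1, 2044 → Apr 1, 2044: 31 days (March has 31).
Apr 1, 2044 → May 1, 2044: 30 days (April has 30).
May 1, 2044 → Jun 1, 2044: 31 days (May has 31).
Jun 1, 2044 → Jun 27, 2044: 26 days.
Total: 178 days.
178 mod 7 = 3, so Friday + 3 = Monday.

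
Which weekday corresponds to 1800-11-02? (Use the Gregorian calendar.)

Doomsday rule: the anchor day for the 1800s is Friday. For year 00: 0÷12 = 0 r 0, and 0÷4 = 0, so 0+0+0 = 0.
Friday + 0 ≡ Friday — that's 1800's doomsday.
In November the doomsday date is Nov 7.
Nov 2 is 5 days before Nov 7; 5 mod 7 = 5, so Friday − 5 = Sunday.

Sunday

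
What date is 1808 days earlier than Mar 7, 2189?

−365 (one year) → Mar 7, 2188 (1443 left).
−366 (one year; includes Feb 29, 2188) → Mar 7, 2187 (1077 left).
−365 (one year) → Mar 7, 2186 (712 left).
−365 (one year) → Mar 7, 2185 (347 left).
−7 → Feb 28, 2185 (end of Feb, 28 days; 340 left).
−28 → Jan 31, 2185 (end of Jan, 31 days; 312 left).
−31 → Dec 31, 2184 (end of Dec, 31 days; 281 left).
−31 → Nov 30, 2184 (end of Nov, 30 days; 250 left).
−30 → Oct 31, 2184 (end of Oct, 31 days; 220 left).
−31 → Sep 30, 2184 (end of Sep, 30 days; 189 left).
−30 → Aug 31, 2184 (end of Aug, 31 days; 159 left).
−31 → Jul 31, 2184 (end of Jul, 31 days; 128 left).
−31 → Jun 30, 2184 (end of Jun, 30 days; 97 left).
−30 → May 31, 2184 (end of May, 31 days; 67 left).
−31 → Apr 30, 2184 (end of Apr, 30 days; 36 left).
−30 → Mar 31, 2184 (end of Mar, 31 days; 6 left).
−6 → Mar 25, 2184.

March 25, 2184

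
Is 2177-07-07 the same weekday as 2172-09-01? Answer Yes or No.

From Sep 1, 2172 to Jul 7, 2177 is 1770 days.
1770 mod 7 = 6, so they are different weekdays.
(Sep 1, 2172 is a Tuesday; Jul 7, 2177 is a Monday.)

No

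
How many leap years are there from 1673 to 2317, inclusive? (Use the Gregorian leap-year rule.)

155

Multiples of 4 in [1673,2317]: 161.
Of those, multiples of 100: 7 (not leap unless ÷400).
Multiples of 400: 1.
Leap years = 161 − 7 + 1 = 155.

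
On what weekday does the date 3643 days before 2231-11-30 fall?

Sunday

Nov 30, 2231 is a Wednesday.
3643 mod 7 = 3, so 3643 days before a Wednesday is Wednesday − 3 = Sunday.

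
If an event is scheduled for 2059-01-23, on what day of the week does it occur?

Doomsday rule: the anchor day for the 2000s is Tuesday. For year 59: 59÷12 = 4 r 11, and 11÷4 = 2, so 4+11+2 = 17.
Tuesday + 17 ≡ Friday — that's 2059's doomsday.
In January the doomsday date is Jan 3 (2059 is not a leap year).
Jan 23 is 20 days after Jan 3; 20 mod 7 = 6, so Friday + 6 = Thursday.

Thursday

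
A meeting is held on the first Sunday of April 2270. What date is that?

April 3, 2270

April 1, 2270 is a Friday.
The first Sunday is therefore April 3 (2 days later).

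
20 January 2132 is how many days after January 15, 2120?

Jan 15, 2120 → Jan 15, 2121: 366 days (Feb 29, 2120 is in that span).
Jan 15, 2121 → Jan 15, 2122: 365 days.
Jan 15, 2122 → Jan 15, 2123: 365 days.
Jan 15, 2123 → Jan 15, 2124: 365 days.
Jan 15, 2124 → Jan 15, 2125: 366 days (Feb 29, 2124 is in that span).
Jan 15, 2125 → Jan 15, 2126: 365 days.
Jan 15, 2126 → Jan 15, 2127: 365 days.
Jan 15, 2127 → Jan 15, 2128: 365 days.
Jan 15, 2128 → Jan 15, 2129: 366 days (Feb 29, 2128 is in that span).
Jan 15, 2129 → Jan 15, 2130: 365 days.
Jan 15, 2130 → Jan 15, 2131: 365 days.
Jan 15, 2131 → Feb 15, 2131: 31 days (January has 31).
Feb 15, 2131 → Mar 15, 2131: 28 days (February has 28).
Mar 15, 2131 → Apr 15, 2131: 31 days (March has 31).
Apr 15, 2131 → May 15, 2131: 30 days (April has 30).
May 15, 2131 → Jun 15, 2131: 31 days (May has 31).
Jun 15, 2131 → Jul 15, 2131: 30 days (June has 30).
Jul 15, 2131 → Aug 15, 2131: 31 days (July has 31).
Aug 15, 2131 → Sep 15, 2131: 31 days (August has 31).
Sep 15, 2131 → Oct 15, 2131: 30 days (September has 30).
Oct 15, 2131 → Nov 15, 2131: 31 days (October has 31).
Nov 15, 2131 → Dec 15, 2131: 30 days (November has 30).
Dec 15, 2131 → Jan 15, 2132: 31 days (December has 31).
Jan 15, 2132 → Jan 20, 2132: 5 days.
Total: 4388 days.

4388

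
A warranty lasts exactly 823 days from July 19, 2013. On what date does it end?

October 20, 2015

+365 (one year) → Jul 19, 2014 (458 left).
+365 (one year) → Jul 19, 2015 (93 left).
Jul has 31 days: +13 → Aug 1, 2015 (80 left).
Aug has 31 days: +31 → Sep 1, 2015 (49 left).
Sep has 30 days: +30 → Oct 1, 2015 (19 left).
+19 → Oct 20, 2015.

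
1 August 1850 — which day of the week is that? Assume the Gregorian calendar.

Thursday

Doomsday rule: the anchor day for the 1800s is Friday. For year 50: 50÷12 = 4 r 2, and 2÷4 = 0, so 4+2+0 = 6.
Friday + 6 ≡ Thursday — that's 1850's doomsday.
In August the doomsday date is Aug 8.
Aug 1 is 7 days before Aug 8; 7 mod 7 = 0, so Thursday − 0 = Thursday.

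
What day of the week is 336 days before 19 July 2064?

Saturday

Jul 19, 2064 is a Saturday.
336 mod 7 = 0, so 336 days before a Saturday is Saturday − 0 = Saturday.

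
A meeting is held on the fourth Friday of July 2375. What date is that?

July 25, 2375

July 1, 2375 is a Tuesday.
The first Friday is therefore July 4 (3 days later).
The fourth Friday is 4 + 3×7 = July 25.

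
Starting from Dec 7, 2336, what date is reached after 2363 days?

May 28, 2343

+365 (one year) → Dec 7, 2337 (1998 left).
+365 (one year) → Dec 7, 2338 (1633 left).
+365 (one year) → Dec 7, 2339 (1268 left).
+366 (one year; includes Feb 29, 2340) → Dec 7, 2340 (902 left).
+365 (one year) → Dec 7, 2341 (537 left).
+365 (one year) → Dec 7, 2342 (172 left).
Dec has 31 days: +25 → Jan 1, 2343 (147 left).
Jan has 31 days: +31 → Feb 1, 2343 (116 left).
Feb has 28 days: +28 → Mar 1, 2343 (88 left).
Mar has 31 days: +31 → Apr 1, 2343 (57 left).
Apr has 30 days: +30 → May 1, 2343 (27 left).
+27 → May 28, 2343.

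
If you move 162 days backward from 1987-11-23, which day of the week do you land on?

Sunday

Nov 23, 1987 is a Monday.
162 mod 7 = 1, so 162 days before a Monday is Monday − 1 = Sunday.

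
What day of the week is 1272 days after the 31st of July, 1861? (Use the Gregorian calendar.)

Monday

Jul 31, 1861 is a Wednesday.
1272 mod 7 = 5, so 1272 days after a Wednesday is Wednesday + 5 = Monday.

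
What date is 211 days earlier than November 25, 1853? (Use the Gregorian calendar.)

−25 → Oct 31, 1853 (end of Oct, 31 days; 186 left).
−31 → Sep 30, 1853 (end of Sep, 30 days; 155 left).
−30 → Aug 31, 1853 (end of Aug, 31 days; 125 left).
−31 → Jul 31, 1853 (end of Jul, 31 days; 94 left).
−31 → Jun 30, 1853 (end of Jun, 30 days; 63 left).
−30 → May 31, 1853 (end of May, 31 days; 33 left).
−31 → Apr 30, 1853 (end of Apr, 30 days; 2 left).
−2 → Apr 28, 1853.

April 28, 1853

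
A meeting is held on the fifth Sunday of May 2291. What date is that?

May 1, 2291 is a Friday.
The first Sunday is therefore May 3 (2 days later).
The fifth Sunday is 3 + 4×7 = May 31.

May 31, 2291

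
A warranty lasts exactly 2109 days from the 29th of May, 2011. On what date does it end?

+366 (one year; includes Feb 29, 2012) → May 29, 2012 (1743 left).
+365 (one year) → May 29, 2013 (1378 left).
+365 (one year) → May 29, 2014 (1013 left).
+365 (one year) → May 29, 2015 (648 left).
+366 (one year; includes Feb 29, 2016) → May 29, 2016 (282 left).
May has 31 days: +3 → Jun 1, 2016 (279 left).
Jun has 30 days: +30 → Jul 1, 2016 (249 left).
Jul has 31 days: +31 → Aug 1, 2016 (218 left).
Aug has 31 days: +31 → Sep 1, 2016 (187 left).
Sep has 30 days: +30 → Oct 1, 2016 (157 left).
Oct has 31 days: +31 → Nov 1, 2016 (126 left).
Nov has 30 days: +30 → Dec 1, 2016 (96 left).
Dec has 31 days: +31 → Jan 1, 2017 (65 left).
Jan has 31 days: +31 → Feb 1, 2017 (34 left).
Feb has 28 days: +28 → Mar 1, 2017 (6 left).
+6 → Mar 7, 2017.

March 7, 2017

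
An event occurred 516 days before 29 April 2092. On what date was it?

−366 (one year; includes Feb 29, 2092) → Apr 29, 2091 (150 left).
−29 → Mar 31, 2091 (end of Mar, 31 days; 121 left).
−31 → Feb 28, 2091 (end of Feb, 28 days; 90 left).
−28 → Jan 31, 2091 (end of Jan, 31 days; 62 left).
−31 → Dec 31, 2090 (end of Dec, 31 days; 31 left).
−31 → Nov 30, 2090 (end of Nov, 30 days; 0 left).

November 30, 2090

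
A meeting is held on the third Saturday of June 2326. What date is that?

June 1, 2326 is a Tuesday.
The first Saturday is therefore June 5 (4 days later).
The third Saturday is 5 + 2×7 = June 19.

June 19, 2326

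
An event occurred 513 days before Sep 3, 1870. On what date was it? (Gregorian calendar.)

−365 (one year) → Sep 3, 1869 (148 left).
−3 → Aug 31, 1869 (end of Aug, 31 days; 145 left).
−31 → Jul 31, 1869 (end of Jul, 31 days; 114 left).
−31 → Jun 30, 1869 (end of Jun, 30 days; 83 left).
−30 → May 31, 1869 (end of May, 31 days; 53 left).
−31 → Apr 30, 1869 (end of Apr, 30 days; 22 left).
−22 → Apr 8, 1869.

April 8, 1869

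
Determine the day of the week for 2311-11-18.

Saturday

Doomsday rule: the anchor day for the 2300s is Wednesday. For year 11: 11÷12 = 0 r 11, and 11÷4 = 2, so 0+11+2 = 13.
Wednesday + 13 ≡ Tuesday — that's 2311's doomsday.
In November the doomsday date is Nov 7.
Nov 18 is 11 days after Nov 7; 11 mod 7 = 4, so Tuesday + 4 = Saturday.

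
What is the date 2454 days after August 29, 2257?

May 18, 2264

+365 (one year) → Aug 29, 2258 (2089 left).
+365 (one year) → Aug 29, 2259 (1724 left).
+366 (one year; includes Feb 29, 2260) → Aug 29, 2260 (1358 left).
+365 (one year) → Aug 29, 2261 (993 left).
+365 (one year) → Aug 29, 2262 (628 left).
+365 (one year) → Aug 29, 2263 (263 left).
Aug has 31 days: +3 → Sep 1, 2263 (260 left).
Sep has 30 days: +30 → Oct 1, 2263 (230 left).
Oct has 31 days: +31 → Nov 1, 2263 (199 left).
Nov has 30 days: +30 → Dec 1, 2263 (169 left).
Dec has 31 days: +31 → Jan 1, 2264 (138 left).
Jan has 31 days: +31 → Feb 1, 2264 (107 left).
Feb has 29 days: +29 → Mar 1, 2264 (78 left).
Mar has 31 days: +31 → Apr 1, 2264 (47 left).
Apr has 30 days: +30 → May 1, 2264 (17 left).
+17 → May 18, 2264.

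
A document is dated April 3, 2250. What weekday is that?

Doomsday rule: the anchor day for the 2200s is Friday. For year 50: 50÷12 = 4 r 2, and 2÷4 = 0, so 4+2+0 = 6.
Friday + 6 ≡ Thursday — that's 2250's doomsday.
In April the doomsday date is Apr 4.
Apr 3 is 1 day before Apr 4; 1 mod 7 = 1, so Thursday − 1 = Wednesday.

Wednesday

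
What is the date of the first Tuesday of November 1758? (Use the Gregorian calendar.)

November 7, 1758

November 1, 1758 is a Wednesday.
The first Tuesday is therefore November 7 (6 days later).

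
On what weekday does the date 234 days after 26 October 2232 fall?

Monday

Oct 26, 2232 is a Friday.
234 mod 7 = 3, so 234 days after a Friday is Friday + 3 = Monday.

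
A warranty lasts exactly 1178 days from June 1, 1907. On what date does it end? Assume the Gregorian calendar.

+366 (one year; includes Feb 29, 1908) → Jun 1, 1908 (812 left).
+365 (one year) → Jun 1, 1909 (447 left).
+365 (one year) → Jun 1, 1910 (82 left).
Jun has 30 days: +30 → Jul 1, 1910 (52 left).
Jul has 31 days: +31 → Aug 1, 1910 (21 left).
+21 → Aug 22, 1910.

August 22, 1910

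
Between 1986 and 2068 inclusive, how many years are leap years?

21

Multiples of 4 in [1986,2068]: 21.
Of those, multiples of 100: 1 (not leap unless ÷400).
Multiples of 400: 1.
Leap years = 21 − 1 + 1 = 21.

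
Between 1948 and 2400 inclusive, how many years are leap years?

111

Multiples of 4 in [1948,2400]: 114.
Of those, multiples of 100: 5 (not leap unless ÷400).
Multiples of 400: 2.
Leap years = 114 − 5 + 2 = 111.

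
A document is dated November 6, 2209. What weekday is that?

Doomsday rule: the anchor day for the 2200s is Friday. For year 09: 9÷12 = 0 r 9, and 9÷4 = 2, so 0+9+2 = 11.
Friday + 11 ≡ Tuesday — that's 2209's doomsday.
In November the doomsday date is Nov 7.
Nov 6 is 1 day before Nov 7; 1 mod 7 = 1, so Tuesday − 1 = Monday.

Monday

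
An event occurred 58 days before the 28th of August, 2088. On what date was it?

−28 → Jul 31, 2088 (end of Jul, 31 days; 30 left).
−30 → Jul 1, 2088.

July 1, 2088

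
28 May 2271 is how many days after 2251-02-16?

Feb 16, 2251 → Feb 16, 2252: 365 days.
Feb 16, 2252 → Feb 16, 2253: 366 days (Feb 29, 2252 is in that span).
Feb 16, 2253 → Feb 16, 2254: 365 days.
Feb 16, 2254 → Feb 16, 2255: 365 days.
Feb 16, 2255 → Feb 16, 2256: 365 days.
Feb 16, 2256 → Feb 16, 2257: 366 days (Feb 29, 2256 is in that span).
Feb 16, 2257 → Feb 16, 2258: 365 days.
Feb 16, 2258 → Feb 16, 2259: 365 days.
Feb 16, 2259 → Feb 16, 2260: 365 days.
Feb 16, 2260 → Feb 16, 2261: 366 days (Feb 29, 2260 is in that span).
Feb 16, 2261 → Feb 16, 2262: 365 days.
Feb 16, 2262 → Feb 16, 2263: 365 days.
Feb 16, 2263 → Feb 16, 2264: 365 days.
Feb 16, 2264 → Feb 16, 2265: 366 days (Feb 29, 2264 is in that span).
Feb 16, 2265 → Feb 16, 2266: 365 days.
Feb 16, 2266 → Feb 16, 2267: 365 days.
Feb 16, 2267 → Feb 16, 2268: 365 days.
Feb 16, 2268 → Feb 16, 2269: 366 days (Feb 29, 2268 is in that span).
Feb 16, 2269 → Feb 16, 2270: 365 days.
Feb 16, 2270 → Feb 16, 2271: 365 days.
Feb 16, 2271 → Mar 16, 2271: 28 days (February has 28).
Mar 16, 2271 → Apr 16, 2271: 31 days (March has 31).
Apr 16, 2271 → May 16, 2271: 30 days (April has 30).
May 16, 2271 → May 28, 2271: 12 days.
Total: 7406 days.

7406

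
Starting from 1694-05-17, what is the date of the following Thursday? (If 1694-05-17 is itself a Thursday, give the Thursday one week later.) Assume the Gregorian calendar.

May 20, 1694

May 17, 1694 is a Monday.
From Monday to the next Thursday is 3 days.
May 17, 1694 + 3 = May 20, 1694.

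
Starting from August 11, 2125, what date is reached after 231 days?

March 30, 2126

Aug has 31 days: +21 → Sep 1, 2125 (210 left).
Sep has 30 days: +30 → Oct 1, 2125 (180 left).
Oct has 31 days: +31 → Nov 1, 2125 (149 left).
Nov has 30 days: +30 → Dec 1, 2125 (119 left).
Dec has 31 days: +31 → Jan 1, 2126 (88 left).
Jan has 31 days: +31 → Feb 1, 2126 (57 left).
Feb has 28 days: +28 → Mar 1, 2126 (29 left).
+29 → Mar 30, 2126.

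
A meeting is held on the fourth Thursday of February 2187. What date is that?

February 1, 2187 is a Thursday.
The first Thursday is therefore February 1 (same day).
The fourth Thursday is 1 + 3×7 = February 22.

February 22, 2187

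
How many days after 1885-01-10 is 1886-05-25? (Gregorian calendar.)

Jan 10, 1885 → Jan 10, 1886: 365 days.
Jan 10, 1886 → Feb 10, 1886: 31 days (January has 31).
Feb 10, 1886 → Mar 10, 1886: 28 days (February has 28).
Mar 10, 1886 → Apr 10, 1886: 31 days (March has 31).
Apr 10, 1886 → May 10, 1886: 30 days (April has 30).
May 10, 1886 → May 25, 1886: 15 days.
Total: 500 days.

500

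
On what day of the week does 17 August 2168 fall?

Wednesday

January 1, 2168 is a Friday.
Jan 1, 2168 → Feb 1, 2168: 31 days (January has 31).
Feb 1, 2168 → Mar 1, 2168: 29 days (February has 29).
Mar 1, 2168 → Apr 1, 2168: 31 days (March has 31).
Apr 1, 2168 → May 1, 2168: 30 days (April has 30).
May 1, 2168 → Jun 1, 2168: 31 days (May has 31).
Jun 1, 2168 → Jul 1, 2168: 30 days (June has 30).
Jul 1, 2168 → Aug 1, 2168: 31 days (July has 31).
Aug 1, 2168 → Aug 17, 2168: 16 days.
Total: 229 days.
229 mod 7 = 5, so Friday + 5 = Wednesday.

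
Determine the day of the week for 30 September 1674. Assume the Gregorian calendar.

Doomsday rule: the anchor day for the 1600s is Tuesday. For year 74: 74÷12 = 6 r 2, and 2÷4 = 0, so 6+2+0 = 8.
Tuesday + 8 ≡ Wednesday — that's 1674's doomsday.
In September the doomsday date is Sep 5.
Sep 30 is 25 days after Sep 5; 25 mod 7 = 4, so Wednesday + 4 = Sunday.

Sunday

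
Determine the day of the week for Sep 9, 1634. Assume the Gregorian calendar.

Saturday

Doomsday rule: the anchor day for the 1600s is Tuesday. For year 34: 34÷12 = 2 r 10, and 10÷4 = 2, so 2+10+2 = 14.
Tuesday + 14 ≡ Tuesday — that's 1634's doomsday.
In September the doomsday date is Sep 5.
Sep 9 is 4 days after Sep 5; 4 mod 7 = 4, so Tuesday + 4 = Saturday.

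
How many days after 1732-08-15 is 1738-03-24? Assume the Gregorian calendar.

2047

Aug 15, 1732 → Aug 15, 1733: 365 days.
Aug 15, 1733 → Aug 15, 1734: 365 days.
Aug 15, 1734 → Aug 15, 1735: 365 days.
Aug 15, 1735 → Aug 15, 1736: 366 days (Feb 29, 1736 is in that span).
Aug 15, 1736 → Aug 15, 1737: 365 days.
Aug 15, 1737 → Sep 15, 1737: 31 days (August has 31).
Sep 15, 1737 → Oct 15, 1737: 30 days (September has 30).
Oct 15, 1737 → Nov 15, 1737: 31 days (October has 31).
Nov 15, 1737 → Dec 15, 1737: 30 days (November has 30).
Dec 15, 1737 → Jan 15, 1738: 31 days (December has 31).
Jan 15, 1738 → Feb 15, 1738: 31 days (January has 31).
Feb 15, 1738 → Mar 15, 1738: 28 days (February has 28).
Mar 15, 1738 → Mar 24, 1738: 9 days.
Total: 2047 days.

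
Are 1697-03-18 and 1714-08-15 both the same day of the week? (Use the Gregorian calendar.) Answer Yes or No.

From Mar 18, 1697 to Aug 15, 1714 is 6358 days.
6358 mod 7 = 2, so they are different weekdays.
(Mar 18, 1697 is a Monday; Aug 15, 1714 is a Wednesday.)

No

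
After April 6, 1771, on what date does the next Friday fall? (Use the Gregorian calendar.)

April 12, 1771

Apr 6, 1771 is a Saturday.
From Saturday to the next Friday is 6 days.
Apr 6, 1771 + 6 = Apr 12, 1771.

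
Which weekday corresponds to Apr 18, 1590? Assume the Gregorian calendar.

Doomsday rule: the anchor day for the 1500s is Wednesday. For year 90: 90÷12 = 7 r 6, and 6÷4 = 1, so 7+6+1 = 14.
Wednesday + 14 ≡ Wednesday — that's 1590's doomsday.
In April the doomsday date is Apr 4.
Apr 18 is 14 days after Apr 4; 14 mod 7 = 0, so Wednesday + 0 = Wednesday.

Wednesday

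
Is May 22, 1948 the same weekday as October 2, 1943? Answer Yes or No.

Yes

From Oct 2, 1943 to May 22, 1948 is 1694 days.
1694 mod 7 = 0, so they are the same weekday.
(Oct 2, 1943 is a Saturday; May 22, 1948 is a Saturday.)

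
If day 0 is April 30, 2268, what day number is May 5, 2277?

Apr 30, 2268 → Apr 30, 2269: 365 days.
Apr 30, 2269 → Apr 30, 2270: 365 days.
Apr 30, 2270 → Apr 30, 2271: 365 days.
Apr 30, 2271 → Apr 30, 2272: 366 days (Feb 29, 2272 is in that span).
Apr 30, 2272 → Apr 30, 2273: 365 days.
Apr 30, 2273 → Apr 30, 2274: 365 days.
Apr 30, 2274 → Apr 30, 2275: 365 days.
Apr 30, 2275 → Apr 30, 2276: 366 days (Feb 29, 2276 is in that span).
Apr 30, 2276 → May 30, 2276: 30 days (April has 30).
May 30, 2276 → Jun 30, 2276: 31 days (May has 31).
Jun 30, 2276 → Jul 30, 2276: 30 days (June has 30).
Jul 30, 2276 → Aug 30, 2276: 31 days (July has 31).
Aug 30, 2276 → Sep 30, 2276: 31 days (August has 31).
Sep 30, 2276 → Oct 30, 2276: 30 days (September has 30).
Oct 30, 2276 → Nov 30, 2276: 31 days (October has 31).
Nov 30, 2276 → Dec 30, 2276: 30 days (November has 30).
Dec 30, 2276 → Jan 30, 2277: 31 days (December has 31).
Jan 30, 2277 → Feb 28, 2277: 29 days (January has 31).
Feb 28, 2277 → Mar 28, 2277: 28 days (February has 28).
Mar 28, 2277 → Apr 28, 2277: 31 days (March has 31).
Apr 28, 2277 → May 5, 2277: 7 days.
Total: 3292 days.

3292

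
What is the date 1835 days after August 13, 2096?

+365 (one year) → Aug 13, 2097 (1470 left).
+365 (one year) → Aug 13, 2098 (1105 left).
+365 (one year) → Aug 13, 2099 (740 left).
+365 (one year) → Aug 13, 2100 (375 left).
Aug has 31 days: +19 → Sep 1, 2100 (356 left).
Sep has 30 days: +30 → Oct 1, 2100 (326 left).
Oct has 31 days: +31 → Nov 1, 2100 (295 left).
Nov has 30 days: +30 → Dec 1, 2100 (265 left).
Dec has 31 days: +31 → Jan 1, 2101 (234 left).
Jan has 31 days: +31 → Feb 1, 2101 (203 left).
Feb has 28 days: +28 → Mar 1, 2101 (175 left).
Mar has 31 days: +31 → Apr 1, 2101 (144 left).
Apr has 30 days: +30 → May 1, 2101 (114 left).
May has 31 days: +31 → Jun 1, 2101 (83 left).
Jun has 30 days: +30 → Jul 1, 2101 (53 left).
Jul has 31 days: +31 → Aug 1, 2101 (22 left).
+22 → Aug 23, 2101.

August 23, 2101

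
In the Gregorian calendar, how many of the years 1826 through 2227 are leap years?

97

Multiples of 4 in [1826,2227]: 100.
Of those, multiples of 100: 4 (not leap unless ÷400).
Multiples of 400: 1.
Leap years = 100 − 4 + 1 = 97.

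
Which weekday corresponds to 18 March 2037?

January 1, 2037 is a Thursday.
Jan 1, 2037 → Feb 1, 2037: 31 days (January has 31).
Feb 1, 2037 → Mar 1, 2037: 28 days (February has 28).
Mar 1, 2037 → Mar 18, 2037: 17 days.
Total: 76 days.
76 mod 7 = 6, so Thursday + 6 = Wednesday.

Wednesday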